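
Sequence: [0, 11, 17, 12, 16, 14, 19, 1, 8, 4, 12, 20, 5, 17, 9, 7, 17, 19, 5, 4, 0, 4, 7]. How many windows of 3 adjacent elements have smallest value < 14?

[0, 11, 17] → min 0  < 14 ✓
[11, 17, 12] → min 11  < 14 ✓
[17, 12, 16] → min 12  < 14 ✓
[12, 16, 14] → min 12  < 14 ✓
[16, 14, 19] → min 14
[14, 19, 1] → min 1  < 14 ✓
[19, 1, 8] → min 1  < 14 ✓
[1, 8, 4] → min 1  < 14 ✓
[8, 4, 12] → min 4  < 14 ✓
[4, 12, 20] → min 4  < 14 ✓
[12, 20, 5] → min 5  < 14 ✓
[20, 5, 17] → min 5  < 14 ✓
[5, 17, 9] → min 5  < 14 ✓
[17, 9, 7] → min 7  < 14 ✓
[9, 7, 17] → min 7  < 14 ✓
[7, 17, 19] → min 7  < 14 ✓
[17, 19, 5] → min 5  < 14 ✓
[19, 5, 4] → min 4  < 14 ✓
[5, 4, 0] → min 0  < 14 ✓
[4, 0, 4] → min 0  < 14 ✓
[0, 4, 7] → min 0  < 14 ✓
20 windows satisfy the condition.

20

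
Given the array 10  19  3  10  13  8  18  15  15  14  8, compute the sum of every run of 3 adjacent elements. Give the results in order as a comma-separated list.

32, 32, 26, 31, 39, 41, 48, 44, 37

[10, 19, 3] → sum 32
[19, 3, 10] → sum 32
[3, 10, 13] → sum 26
[10, 13, 8] → sum 31
[13, 8, 18] → sum 39
[8, 18, 15] → sum 41
[18, 15, 15] → sum 48
[15, 15, 14] → sum 44
[15, 14, 8] → sum 37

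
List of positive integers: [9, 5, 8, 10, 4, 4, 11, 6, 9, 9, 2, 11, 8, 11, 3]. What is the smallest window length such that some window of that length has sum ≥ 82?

11

add 9: running sum 9 < 82
add 5: running sum 14 < 82
add 8: running sum 22 < 82
add 10: running sum 32 < 82
add 4: running sum 36 < 82
add 4: running sum 40 < 82
add 11: running sum 51 < 82
add 6: running sum 57 < 82
add 9: running sum 66 < 82
add 9: running sum 75 < 82
add 2: running sum 77 < 82
end 11: [9, 5, 8, 10, 4, 4, 11, 6, 9, 9, 2, 11] sum 88, len 12
end 12: [8, 10, 4, 4, 11, 6, 9, 9, 2, 11, 8] sum 82, len 11
end 13: [10, 4, 4, 11, 6, 9, 9, 2, 11, 8, 11] sum 85, len 11
end 14: [10, 4, 4, 11, 6, 9, 9, 2, 11, 8, 11, 3] sum 88, len 12
Shortest qualifying length: 11.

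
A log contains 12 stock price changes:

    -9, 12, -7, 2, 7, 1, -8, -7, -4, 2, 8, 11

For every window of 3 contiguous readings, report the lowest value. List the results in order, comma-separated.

-9, -7, -7, 1, -8, -8, -8, -7, -4, 2

[-9, 12, -7] → min -9
[12, -7, 2] → min -7
[-7, 2, 7] → min -7
[2, 7, 1] → min 1
[7, 1, -8] → min -8
[1, -8, -7] → min -8
[-8, -7, -4] → min -8
[-7, -4, 2] → min -7
[-4, 2, 8] → min -4
[2, 8, 11] → min 2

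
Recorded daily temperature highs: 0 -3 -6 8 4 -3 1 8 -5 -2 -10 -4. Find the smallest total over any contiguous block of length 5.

-13

Each size-5 window and its sum:
(0, -3, -6, 8, 4) → sum 3
(-3, -6, 8, 4, -3) → sum 0
(-6, 8, 4, -3, 1) → sum 4
(8, 4, -3, 1, 8) → sum 18
(4, -3, 1, 8, -5) → sum 5
(-3, 1, 8, -5, -2) → sum -1
(1, 8, -5, -2, -10) → sum -8
(8, -5, -2, -10, -4) → sum -13
Smallest of these is -13.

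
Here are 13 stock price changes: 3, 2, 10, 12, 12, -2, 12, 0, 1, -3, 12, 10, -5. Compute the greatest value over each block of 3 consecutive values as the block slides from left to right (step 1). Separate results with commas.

(3, 2, 10) → max 10
(2, 10, 12) → max 12
(10, 12, 12) → max 12
(12, 12, -2) → max 12
(12, -2, 12) → max 12
(-2, 12, 0) → max 12
(12, 0, 1) → max 12
(0, 1, -3) → max 1
(1, -3, 12) → max 12
(-3, 12, 10) → max 12
(12, 10, -5) → max 12

10, 12, 12, 12, 12, 12, 12, 1, 12, 12, 12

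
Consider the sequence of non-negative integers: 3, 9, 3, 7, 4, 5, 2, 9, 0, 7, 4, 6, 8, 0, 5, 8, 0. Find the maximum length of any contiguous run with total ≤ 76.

15

Extend to the right; shrink from the left whenever the sum exceeds 76:
[3] sum 3 len 1
[3, 9] sum 12 len 2
[3, 9, 3] sum 15 len 3
[3, 9, 3, 7] sum 22 len 4
[3, 9, 3, 7, 4] sum 26 len 5
[3, 9, 3, 7, 4, 5] sum 31 len 6
[3, 9, 3, 7, 4, 5, 2] sum 33 len 7
[3, 9, 3, 7, 4, 5, 2, 9] sum 42 len 8
[3, 9, 3, 7, 4, 5, 2, 9, 0] sum 42 len 9
[3, 9, 3, 7, 4, 5, 2, 9, 0, 7] sum 49 len 10
[3, 9, 3, 7, 4, 5, 2, 9, 0, 7, 4] sum 53 len 11
[3, 9, 3, 7, 4, 5, 2, 9, 0, 7, 4, 6] sum 59 len 12
[3, 9, 3, 7, 4, 5, 2, 9, 0, 7, 4, 6, 8] sum 67 len 13
[3, 9, 3, 7, 4, 5, 2, 9, 0, 7, 4, 6, 8, 0] sum 67 len 14
[3, 9, 3, 7, 4, 5, 2, 9, 0, 7, 4, 6, 8, 0, 5] sum 72 len 15
[3, 7, 4, 5, 2, 9, 0, 7, 4, 6, 8, 0, 5, 8] sum 68 len 14
[3, 7, 4, 5, 2, 9, 0, 7, 4, 6, 8, 0, 5, 8, 0] sum 68 len 15
Longest length seen: 15.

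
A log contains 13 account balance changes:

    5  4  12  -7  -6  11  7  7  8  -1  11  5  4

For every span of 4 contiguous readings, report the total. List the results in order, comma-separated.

[5, 4, 12, -7] → sum 14
[4, 12, -7, -6] → sum 3
[12, -7, -6, 11] → sum 10
[-7, -6, 11, 7] → sum 5
[-6, 11, 7, 7] → sum 19
[11, 7, 7, 8] → sum 33
[7, 7, 8, -1] → sum 21
[7, 8, -1, 11] → sum 25
[8, -1, 11, 5] → sum 23
[-1, 11, 5, 4] → sum 19

14, 3, 10, 5, 19, 33, 21, 25, 23, 19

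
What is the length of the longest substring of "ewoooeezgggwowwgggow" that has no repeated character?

3

[e] len 1
[e, w] len 2
[e, w, o] len 3
[o] len 1
[o] len 1
[o, e] len 2
[e] len 1
[e, z] len 2
[e, z, g] len 3
[g] len 1
[g] len 1
[g, w] len 2
[g, w, o] len 3
[o, w] len 2
[w] len 1
[w, g] len 2
[g] len 1
[g] len 1
[g, o] len 2
[g, o, w] len 3
Longest all-distinct length: 3.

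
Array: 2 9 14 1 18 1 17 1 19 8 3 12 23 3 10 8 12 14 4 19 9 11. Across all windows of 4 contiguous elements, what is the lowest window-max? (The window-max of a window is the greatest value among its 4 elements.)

12

2 9 14 1 → max 14
9 14 1 18 → max 18
14 1 18 1 → max 18
1 18 1 17 → max 18
18 1 17 1 → max 18
1 17 1 19 → max 19
17 1 19 8 → max 19
1 19 8 3 → max 19
19 8 3 12 → max 19
8 3 12 23 → max 23
3 12 23 3 → max 23
12 23 3 10 → max 23
23 3 10 8 → max 23
3 10 8 12 → max 12
10 8 12 14 → max 14
8 12 14 4 → max 14
12 14 4 19 → max 19
14 4 19 9 → max 19
4 19 9 11 → max 19
Lowest of these is 12.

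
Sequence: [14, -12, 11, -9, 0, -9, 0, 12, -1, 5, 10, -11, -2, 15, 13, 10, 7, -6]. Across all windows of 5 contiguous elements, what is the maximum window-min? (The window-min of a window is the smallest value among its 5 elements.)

(14, -12, 11, -9, 0) → min -12
(-12, 11, -9, 0, -9) → min -12
(11, -9, 0, -9, 0) → min -9
(-9, 0, -9, 0, 12) → min -9
(0, -9, 0, 12, -1) → min -9
(-9, 0, 12, -1, 5) → min -9
(0, 12, -1, 5, 10) → min -1
(12, -1, 5, 10, -11) → min -11
(-1, 5, 10, -11, -2) → min -11
(5, 10, -11, -2, 15) → min -11
(10, -11, -2, 15, 13) → min -11
(-11, -2, 15, 13, 10) → min -11
(-2, 15, 13, 10, 7) → min -2
(15, 13, 10, 7, -6) → min -6
Maximum of these is -1.

-1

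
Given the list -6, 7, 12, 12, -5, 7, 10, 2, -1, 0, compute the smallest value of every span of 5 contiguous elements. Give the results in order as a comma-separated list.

-6, -5, -5, -5, -5, -1

(-6, 7, 12, 12, -5) → min -6
(7, 12, 12, -5, 7) → min -5
(12, 12, -5, 7, 10) → min -5
(12, -5, 7, 10, 2) → min -5
(-5, 7, 10, 2, -1) → min -5
(7, 10, 2, -1, 0) → min -1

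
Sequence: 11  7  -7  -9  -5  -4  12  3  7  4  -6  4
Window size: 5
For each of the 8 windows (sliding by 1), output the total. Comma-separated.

Sliding a size-5 window across the 12 values:
[11, 7, -7, -9, -5] → sum -3
[7, -7, -9, -5, -4] → sum -18
[-7, -9, -5, -4, 12] → sum -13
[-9, -5, -4, 12, 3] → sum -3
[-5, -4, 12, 3, 7] → sum 13
[-4, 12, 3, 7, 4] → sum 22
[12, 3, 7, 4, -6] → sum 20
[3, 7, 4, -6, 4] → sum 12

-3, -18, -13, -3, 13, 22, 20, 12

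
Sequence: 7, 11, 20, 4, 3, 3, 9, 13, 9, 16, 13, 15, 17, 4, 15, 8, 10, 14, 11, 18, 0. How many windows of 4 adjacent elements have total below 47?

10

[7, 11, 20, 4] → sum 42  < 47 ✓
[11, 20, 4, 3] → sum 38  < 47 ✓
[20, 4, 3, 3] → sum 30  < 47 ✓
[4, 3, 3, 9] → sum 19  < 47 ✓
[3, 3, 9, 13] → sum 28  < 47 ✓
[3, 9, 13, 9] → sum 34  < 47 ✓
[9, 13, 9, 16] → sum 47
[13, 9, 16, 13] → sum 51
[9, 16, 13, 15] → sum 53
[16, 13, 15, 17] → sum 61
[13, 15, 17, 4] → sum 49
[15, 17, 4, 15] → sum 51
[17, 4, 15, 8] → sum 44  < 47 ✓
[4, 15, 8, 10] → sum 37  < 47 ✓
[15, 8, 10, 14] → sum 47
[8, 10, 14, 11] → sum 43  < 47 ✓
[10, 14, 11, 18] → sum 53
[14, 11, 18, 0] → sum 43  < 47 ✓
10 windows satisfy the condition.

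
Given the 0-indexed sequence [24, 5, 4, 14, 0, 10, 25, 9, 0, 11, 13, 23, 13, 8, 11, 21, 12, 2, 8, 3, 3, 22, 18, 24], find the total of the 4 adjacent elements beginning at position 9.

60

Elements at indices 9..12: 11, 13, 23, 13
sum(11, 13, 23, 13) = 60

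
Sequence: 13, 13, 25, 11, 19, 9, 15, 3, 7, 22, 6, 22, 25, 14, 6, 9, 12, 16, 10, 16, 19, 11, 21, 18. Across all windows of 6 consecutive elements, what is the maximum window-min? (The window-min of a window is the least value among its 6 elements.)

13 13 25 11 19 9 → min 9
13 25 11 19 9 15 → min 9
25 11 19 9 15 3 → min 3
11 19 9 15 3 7 → min 3
19 9 15 3 7 22 → min 3
9 15 3 7 22 6 → min 3
15 3 7 22 6 22 → min 3
3 7 22 6 22 25 → min 3
7 22 6 22 25 14 → min 6
22 6 22 25 14 6 → min 6
6 22 25 14 6 9 → min 6
22 25 14 6 9 12 → min 6
25 14 6 9 12 16 → min 6
14 6 9 12 16 10 → min 6
6 9 12 16 10 16 → min 6
9 12 16 10 16 19 → min 9
12 16 10 16 19 11 → min 10
16 10 16 19 11 21 → min 10
10 16 19 11 21 18 → min 10
Maximum of these is 10.

10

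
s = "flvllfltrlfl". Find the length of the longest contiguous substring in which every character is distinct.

add f: [f] len 1
add l: [f, l] len 2
add v: [f, l, v] len 3
add l (repeat l, move left end past it): [v, l] len 2
add l (repeat l, move left end past it): [l] len 1
add f: [l, f] len 2
add l (repeat l, move left end past it): [f, l] len 2
add t: [f, l, t] len 3
add r: [f, l, t, r] len 4
add l (repeat l, move left end past it): [t, r, l] len 3
add f: [t, r, l, f] len 4
add l (repeat l, move left end past it): [f, l] len 2
Longest all-distinct length: 4.

4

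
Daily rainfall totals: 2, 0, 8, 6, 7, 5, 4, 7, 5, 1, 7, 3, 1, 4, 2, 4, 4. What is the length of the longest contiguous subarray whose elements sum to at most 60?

add 2: [2] sum 2, len 1
add 0: [2, 0] sum 2, len 2
add 8: [2, 0, 8] sum 10, len 3
add 6: [2, 0, 8, 6] sum 16, len 4
add 7: [2, 0, 8, 6, 7] sum 23, len 5
add 5: [2, 0, 8, 6, 7, 5] sum 28, len 6
add 4: [2, 0, 8, 6, 7, 5, 4] sum 32, len 7
add 7: [2, 0, 8, 6, 7, 5, 4, 7] sum 39, len 8
add 5: [2, 0, 8, 6, 7, 5, 4, 7, 5] sum 44, len 9
add 1: [2, 0, 8, 6, 7, 5, 4, 7, 5, 1] sum 45, len 10
add 7: [2, 0, 8, 6, 7, 5, 4, 7, 5, 1, 7] sum 52, len 11
add 3: [2, 0, 8, 6, 7, 5, 4, 7, 5, 1, 7, 3] sum 55, len 12
add 1: [2, 0, 8, 6, 7, 5, 4, 7, 5, 1, 7, 3, 1] sum 56, len 13
add 4: [2, 0, 8, 6, 7, 5, 4, 7, 5, 1, 7, 3, 1, 4] sum 60, len 14
add 2: [0, 8, 6, 7, 5, 4, 7, 5, 1, 7, 3, 1, 4, 2] sum 60, len 14
add 4: [6, 7, 5, 4, 7, 5, 1, 7, 3, 1, 4, 2, 4] sum 56, len 13
add 4: [6, 7, 5, 4, 7, 5, 1, 7, 3, 1, 4, 2, 4, 4] sum 60, len 14
Longest length seen: 14.

14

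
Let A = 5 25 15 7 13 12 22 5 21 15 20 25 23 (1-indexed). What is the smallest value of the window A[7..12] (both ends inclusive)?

5

Elements at indices 7..12: 22, 5, 21, 15, 20, 25
min(22, 5, 21, 15, 20, 25) = 5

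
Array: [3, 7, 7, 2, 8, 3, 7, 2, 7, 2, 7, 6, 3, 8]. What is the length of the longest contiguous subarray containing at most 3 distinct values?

add 3: window [3] (1 distinct), len 1
add 7: window [3, 7] (2 distinct), len 2
add 7: window [3, 7, 7] (2 distinct), len 3
add 2: window [3, 7, 7, 2] (3 distinct), len 4
add 8: window [7, 7, 2, 8] (3 distinct), len 4
add 3: window [2, 8, 3] (3 distinct), len 3
add 7: window [8, 3, 7] (3 distinct), len 3
add 2: window [3, 7, 2] (3 distinct), len 3
add 7: window [3, 7, 2, 7] (3 distinct), len 4
add 2: window [3, 7, 2, 7, 2] (3 distinct), len 5
add 7: window [3, 7, 2, 7, 2, 7] (3 distinct), len 6
add 6: window [7, 2, 7, 2, 7, 6] (3 distinct), len 6
add 3: window [7, 6, 3] (3 distinct), len 3
add 8: window [6, 3, 8] (3 distinct), len 3
Longest length with ≤3 distinct: 6.

6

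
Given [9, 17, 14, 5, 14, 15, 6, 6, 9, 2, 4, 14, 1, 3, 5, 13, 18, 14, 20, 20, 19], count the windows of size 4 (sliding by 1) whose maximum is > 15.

7

9 17 14 5 → max 17  > 15 ✓
17 14 5 14 → max 17  > 15 ✓
14 5 14 15 → max 15
5 14 15 6 → max 15
14 15 6 6 → max 15
15 6 6 9 → max 15
6 6 9 2 → max 9
6 9 2 4 → max 9
9 2 4 14 → max 14
2 4 14 1 → max 14
4 14 1 3 → max 14
14 1 3 5 → max 14
1 3 5 13 → max 13
3 5 13 18 → max 18  > 15 ✓
5 13 18 14 → max 18  > 15 ✓
13 18 14 20 → max 20  > 15 ✓
18 14 20 20 → max 20  > 15 ✓
14 20 20 19 → max 20  > 15 ✓
7 windows satisfy the condition.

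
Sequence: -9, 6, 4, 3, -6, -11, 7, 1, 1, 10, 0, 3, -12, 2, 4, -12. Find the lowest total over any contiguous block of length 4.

Window sums for each of the 13 positions:
[-9, 6, 4, 3] → sum 4
[6, 4, 3, -6] → sum 7
[4, 3, -6, -11] → sum -10
[3, -6, -11, 7] → sum -7
[-6, -11, 7, 1] → sum -9
[-11, 7, 1, 1] → sum -2
[7, 1, 1, 10] → sum 19
[1, 1, 10, 0] → sum 12
[1, 10, 0, 3] → sum 14
[10, 0, 3, -12] → sum 1
[0, 3, -12, 2] → sum -7
[3, -12, 2, 4] → sum -3
[-12, 2, 4, -12] → sum -18
Lowest of these is -18.

-18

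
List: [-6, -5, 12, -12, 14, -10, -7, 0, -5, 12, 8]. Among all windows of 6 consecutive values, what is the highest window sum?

Window sums for each of the 6 positions:
-6 -5 12 -12 14 -10 → sum -7
-5 12 -12 14 -10 -7 → sum -8
12 -12 14 -10 -7 0 → sum -3
-12 14 -10 -7 0 -5 → sum -20
14 -10 -7 0 -5 12 → sum 4
-10 -7 0 -5 12 8 → sum -2
Highest of these is 4.

4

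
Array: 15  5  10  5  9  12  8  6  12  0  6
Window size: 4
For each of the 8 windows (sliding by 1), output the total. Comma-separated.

35, 29, 36, 34, 35, 38, 26, 24

(15, 5, 10, 5) → sum 35
(5, 10, 5, 9) → sum 29
(10, 5, 9, 12) → sum 36
(5, 9, 12, 8) → sum 34
(9, 12, 8, 6) → sum 35
(12, 8, 6, 12) → sum 38
(8, 6, 12, 0) → sum 26
(6, 12, 0, 6) → sum 24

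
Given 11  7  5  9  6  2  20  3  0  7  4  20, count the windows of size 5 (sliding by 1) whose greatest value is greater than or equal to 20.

11 7 5 9 6 → max 11
7 5 9 6 2 → max 9
5 9 6 2 20 → max 20  ≥ 20 ✓
9 6 2 20 3 → max 20  ≥ 20 ✓
6 2 20 3 0 → max 20  ≥ 20 ✓
2 20 3 0 7 → max 20  ≥ 20 ✓
20 3 0 7 4 → max 20  ≥ 20 ✓
3 0 7 4 20 → max 20  ≥ 20 ✓
6 windows satisfy the condition.

6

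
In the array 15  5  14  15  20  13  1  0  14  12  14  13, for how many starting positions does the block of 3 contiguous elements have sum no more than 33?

3

(15, 5, 14) → sum 34
(5, 14, 15) → sum 34
(14, 15, 20) → sum 49
(15, 20, 13) → sum 48
(20, 13, 1) → sum 34
(13, 1, 0) → sum 14  ≤ 33 ✓
(1, 0, 14) → sum 15  ≤ 33 ✓
(0, 14, 12) → sum 26  ≤ 33 ✓
(14, 12, 14) → sum 40
(12, 14, 13) → sum 39
3 windows satisfy the condition.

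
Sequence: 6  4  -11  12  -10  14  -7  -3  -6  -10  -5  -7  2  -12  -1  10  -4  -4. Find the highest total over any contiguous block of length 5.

9

(6, 4, -11, 12, -10) → sum 1
(4, -11, 12, -10, 14) → sum 9
(-11, 12, -10, 14, -7) → sum -2
(12, -10, 14, -7, -3) → sum 6
(-10, 14, -7, -3, -6) → sum -12
(14, -7, -3, -6, -10) → sum -12
(-7, -3, -6, -10, -5) → sum -31
(-3, -6, -10, -5, -7) → sum -31
(-6, -10, -5, -7, 2) → sum -26
(-10, -5, -7, 2, -12) → sum -32
(-5, -7, 2, -12, -1) → sum -23
(-7, 2, -12, -1, 10) → sum -8
(2, -12, -1, 10, -4) → sum -5
(-12, -1, 10, -4, -4) → sum -11
Highest of these is 9.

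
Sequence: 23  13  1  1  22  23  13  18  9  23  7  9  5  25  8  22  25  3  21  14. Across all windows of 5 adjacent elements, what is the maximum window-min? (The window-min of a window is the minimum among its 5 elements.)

9

23 13 1 1 22 → min 1
13 1 1 22 23 → min 1
1 1 22 23 13 → min 1
1 22 23 13 18 → min 1
22 23 13 18 9 → min 9
23 13 18 9 23 → min 9
13 18 9 23 7 → min 7
18 9 23 7 9 → min 7
9 23 7 9 5 → min 5
23 7 9 5 25 → min 5
7 9 5 25 8 → min 5
9 5 25 8 22 → min 5
5 25 8 22 25 → min 5
25 8 22 25 3 → min 3
8 22 25 3 21 → min 3
22 25 3 21 14 → min 3
Maximum of these is 9.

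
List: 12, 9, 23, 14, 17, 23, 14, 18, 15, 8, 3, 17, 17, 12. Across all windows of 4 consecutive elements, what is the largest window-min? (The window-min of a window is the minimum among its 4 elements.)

14

[12, 9, 23, 14] → min 9
[9, 23, 14, 17] → min 9
[23, 14, 17, 23] → min 14
[14, 17, 23, 14] → min 14
[17, 23, 14, 18] → min 14
[23, 14, 18, 15] → min 14
[14, 18, 15, 8] → min 8
[18, 15, 8, 3] → min 3
[15, 8, 3, 17] → min 3
[8, 3, 17, 17] → min 3
[3, 17, 17, 12] → min 3
Largest of these is 14.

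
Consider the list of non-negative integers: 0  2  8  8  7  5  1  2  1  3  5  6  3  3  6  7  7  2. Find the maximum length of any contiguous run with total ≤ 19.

6

[0] sum 0 len 1
[0, 2] sum 2 len 2
[0, 2, 8] sum 10 len 3
[0, 2, 8, 8] sum 18 len 4
[8, 7] sum 15 len 2
[7, 5] sum 12 len 2
[7, 5, 1] sum 13 len 3
[7, 5, 1, 2] sum 15 len 4
[7, 5, 1, 2, 1] sum 16 len 5
[7, 5, 1, 2, 1, 3] sum 19 len 6
[5, 1, 2, 1, 3, 5] sum 17 len 6
[1, 2, 1, 3, 5, 6] sum 18 len 6
[1, 3, 5, 6, 3] sum 18 len 5
[5, 6, 3, 3] sum 17 len 4
[6, 3, 3, 6] sum 18 len 4
[3, 3, 6, 7] sum 19 len 4
[7, 7] sum 14 len 2
[7, 7, 2] sum 16 len 3
Longest length seen: 6.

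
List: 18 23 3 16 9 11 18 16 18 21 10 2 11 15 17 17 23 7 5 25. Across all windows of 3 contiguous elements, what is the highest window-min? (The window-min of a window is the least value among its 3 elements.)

Each size-3 window and its min:
18 23 3 → min 3
23 3 16 → min 3
3 16 9 → min 3
16 9 11 → min 9
9 11 18 → min 9
11 18 16 → min 11
18 16 18 → min 16
16 18 21 → min 16
18 21 10 → min 10
21 10 2 → min 2
10 2 11 → min 2
2 11 15 → min 2
11 15 17 → min 11
15 17 17 → min 15
17 17 23 → min 17
17 23 7 → min 7
23 7 5 → min 5
7 5 25 → min 5
Highest of these is 17.

17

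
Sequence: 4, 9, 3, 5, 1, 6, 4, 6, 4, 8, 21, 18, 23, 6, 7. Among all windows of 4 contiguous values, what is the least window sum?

15

4 9 3 5 → sum 21
9 3 5 1 → sum 18
3 5 1 6 → sum 15
5 1 6 4 → sum 16
1 6 4 6 → sum 17
6 4 6 4 → sum 20
4 6 4 8 → sum 22
6 4 8 21 → sum 39
4 8 21 18 → sum 51
8 21 18 23 → sum 70
21 18 23 6 → sum 68
18 23 6 7 → sum 54
Least of these is 15.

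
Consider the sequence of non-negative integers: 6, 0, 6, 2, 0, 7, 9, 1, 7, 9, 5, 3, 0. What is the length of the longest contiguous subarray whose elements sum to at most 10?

4

Extend to the right; shrink from the left whenever the sum exceeds 10:
→ 6: sum 6, len 1
→ 0: sum 6, len 2
→ 6 (dropped 6): sum 6, len 2
→ 2: sum 8, len 3
→ 0: sum 8, len 4
→ 7 (dropped 0, 6): sum 9, len 3
→ 9 (dropped 2, 0, 7): sum 9, len 1
→ 1: sum 10, len 2
→ 7 (dropped 9): sum 8, len 2
→ 9 (dropped 1, 7): sum 9, len 1
→ 5 (dropped 9): sum 5, len 1
→ 3: sum 8, len 2
→ 0: sum 8, len 3
Longest length seen: 4.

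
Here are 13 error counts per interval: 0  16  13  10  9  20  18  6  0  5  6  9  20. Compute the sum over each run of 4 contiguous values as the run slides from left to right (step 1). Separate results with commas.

39, 48, 52, 57, 53, 44, 29, 17, 20, 40

(0, 16, 13, 10) → sum 39
(16, 13, 10, 9) → sum 48
(13, 10, 9, 20) → sum 52
(10, 9, 20, 18) → sum 57
(9, 20, 18, 6) → sum 53
(20, 18, 6, 0) → sum 44
(18, 6, 0, 5) → sum 29
(6, 0, 5, 6) → sum 17
(0, 5, 6, 9) → sum 20
(5, 6, 9, 20) → sum 40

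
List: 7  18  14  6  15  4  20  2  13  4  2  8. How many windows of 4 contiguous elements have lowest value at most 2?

5

7 18 14 6 → min 6
18 14 6 15 → min 6
14 6 15 4 → min 4
6 15 4 20 → min 4
15 4 20 2 → min 2  ≤ 2 ✓
4 20 2 13 → min 2  ≤ 2 ✓
20 2 13 4 → min 2  ≤ 2 ✓
2 13 4 2 → min 2  ≤ 2 ✓
13 4 2 8 → min 2  ≤ 2 ✓
5 windows satisfy the condition.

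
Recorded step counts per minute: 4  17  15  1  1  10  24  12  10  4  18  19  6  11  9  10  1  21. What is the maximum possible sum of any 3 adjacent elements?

46

Window sums for each of the 16 positions:
[4, 17, 15] → sum 36
[17, 15, 1] → sum 33
[15, 1, 1] → sum 17
[1, 1, 10] → sum 12
[1, 10, 24] → sum 35
[10, 24, 12] → sum 46
[24, 12, 10] → sum 46
[12, 10, 4] → sum 26
[10, 4, 18] → sum 32
[4, 18, 19] → sum 41
[18, 19, 6] → sum 43
[19, 6, 11] → sum 36
[6, 11, 9] → sum 26
[11, 9, 10] → sum 30
[9, 10, 1] → sum 20
[10, 1, 21] → sum 32
Maximum of these is 46.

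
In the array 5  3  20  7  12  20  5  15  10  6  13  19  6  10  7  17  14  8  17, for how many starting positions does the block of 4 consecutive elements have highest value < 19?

5 3 20 7 → max 20
3 20 7 12 → max 20
20 7 12 20 → max 20
7 12 20 5 → max 20
12 20 5 15 → max 20
20 5 15 10 → max 20
5 15 10 6 → max 15  < 19 ✓
15 10 6 13 → max 15  < 19 ✓
10 6 13 19 → max 19
6 13 19 6 → max 19
13 19 6 10 → max 19
19 6 10 7 → max 19
6 10 7 17 → max 17  < 19 ✓
10 7 17 14 → max 17  < 19 ✓
7 17 14 8 → max 17  < 19 ✓
17 14 8 17 → max 17  < 19 ✓
6 windows satisfy the condition.

6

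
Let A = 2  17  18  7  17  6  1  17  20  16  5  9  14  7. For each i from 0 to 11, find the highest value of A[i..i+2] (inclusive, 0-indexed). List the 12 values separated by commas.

18, 18, 18, 17, 17, 17, 20, 20, 20, 16, 14, 14

[2, 17, 18] → max 18
[17, 18, 7] → max 18
[18, 7, 17] → max 18
[7, 17, 6] → max 17
[17, 6, 1] → max 17
[6, 1, 17] → max 17
[1, 17, 20] → max 20
[17, 20, 16] → max 20
[20, 16, 5] → max 20
[16, 5, 9] → max 16
[5, 9, 14] → max 14
[9, 14, 7] → max 14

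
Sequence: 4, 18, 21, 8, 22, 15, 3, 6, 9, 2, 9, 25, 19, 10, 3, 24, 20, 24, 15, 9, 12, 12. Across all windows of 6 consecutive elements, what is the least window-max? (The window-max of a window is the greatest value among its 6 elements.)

(4, 18, 21, 8, 22, 15) → max 22
(18, 21, 8, 22, 15, 3) → max 22
(21, 8, 22, 15, 3, 6) → max 22
(8, 22, 15, 3, 6, 9) → max 22
(22, 15, 3, 6, 9, 2) → max 22
(15, 3, 6, 9, 2, 9) → max 15
(3, 6, 9, 2, 9, 25) → max 25
(6, 9, 2, 9, 25, 19) → max 25
(9, 2, 9, 25, 19, 10) → max 25
(2, 9, 25, 19, 10, 3) → max 25
(9, 25, 19, 10, 3, 24) → max 25
(25, 19, 10, 3, 24, 20) → max 25
(19, 10, 3, 24, 20, 24) → max 24
(10, 3, 24, 20, 24, 15) → max 24
(3, 24, 20, 24, 15, 9) → max 24
(24, 20, 24, 15, 9, 12) → max 24
(20, 24, 15, 9, 12, 12) → max 24
Least of these is 15.

15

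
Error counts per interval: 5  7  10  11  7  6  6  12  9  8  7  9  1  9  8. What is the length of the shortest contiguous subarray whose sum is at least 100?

13

add 5: running sum 5 < 100
add 7: running sum 12 < 100
add 10: running sum 22 < 100
add 11: running sum 33 < 100
add 7: running sum 40 < 100
add 6: running sum 46 < 100
add 6: running sum 52 < 100
add 12: running sum 64 < 100
add 9: running sum 73 < 100
add 8: running sum 81 < 100
add 7: running sum 88 < 100
add 9: running sum 97 < 100
add 1: running sum 98 < 100
add 9: shortest ending here [7, 10, 11, 7, 6, 6, 12, 9, 8, 7, 9, 1, 9] sum 102, len 13
add 8: shortest ending here [10, 11, 7, 6, 6, 12, 9, 8, 7, 9, 1, 9, 8] sum 103, len 13
Shortest qualifying length: 13.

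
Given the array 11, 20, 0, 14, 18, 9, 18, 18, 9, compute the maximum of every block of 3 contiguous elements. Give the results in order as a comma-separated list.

Sliding a size-3 window across the 9 values:
(11, 20, 0) → max 20
(20, 0, 14) → max 20
(0, 14, 18) → max 18
(14, 18, 9) → max 18
(18, 9, 18) → max 18
(9, 18, 18) → max 18
(18, 18, 9) → max 18

20, 20, 18, 18, 18, 18, 18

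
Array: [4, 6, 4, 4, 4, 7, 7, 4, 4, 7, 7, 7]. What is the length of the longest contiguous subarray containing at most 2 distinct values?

[4] 1 distinct, len 1
[4, 6] 2 distinct, len 2
[4, 6, 4] 2 distinct, len 3
[4, 6, 4, 4] 2 distinct, len 4
[4, 6, 4, 4, 4] 2 distinct, len 5
[4, 4, 4, 7] 2 distinct, len 4
[4, 4, 4, 7, 7] 2 distinct, len 5
[4, 4, 4, 7, 7, 4] 2 distinct, len 6
[4, 4, 4, 7, 7, 4, 4] 2 distinct, len 7
[4, 4, 4, 7, 7, 4, 4, 7] 2 distinct, len 8
[4, 4, 4, 7, 7, 4, 4, 7, 7] 2 distinct, len 9
[4, 4, 4, 7, 7, 4, 4, 7, 7, 7] 2 distinct, len 10
Longest length with ≤2 distinct: 10.

10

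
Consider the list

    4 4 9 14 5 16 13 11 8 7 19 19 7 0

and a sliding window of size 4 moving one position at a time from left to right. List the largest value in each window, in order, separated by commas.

4 4 9 14 → max 14
4 9 14 5 → max 14
9 14 5 16 → max 16
14 5 16 13 → max 16
5 16 13 11 → max 16
16 13 11 8 → max 16
13 11 8 7 → max 13
11 8 7 19 → max 19
8 7 19 19 → max 19
7 19 19 7 → max 19
19 19 7 0 → max 19

14, 14, 16, 16, 16, 16, 13, 19, 19, 19, 19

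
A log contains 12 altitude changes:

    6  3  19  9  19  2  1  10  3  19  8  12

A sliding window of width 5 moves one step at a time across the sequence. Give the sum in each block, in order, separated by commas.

56, 52, 50, 41, 35, 35, 41, 52

6 3 19 9 19 → sum 56
3 19 9 19 2 → sum 52
19 9 19 2 1 → sum 50
9 19 2 1 10 → sum 41
19 2 1 10 3 → sum 35
2 1 10 3 19 → sum 35
1 10 3 19 8 → sum 41
10 3 19 8 12 → sum 52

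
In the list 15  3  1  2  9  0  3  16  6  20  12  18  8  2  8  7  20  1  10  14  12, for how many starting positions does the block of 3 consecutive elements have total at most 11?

2

(15, 3, 1) → sum 19
(3, 1, 2) → sum 6  ≤ 11 ✓
(1, 2, 9) → sum 12
(2, 9, 0) → sum 11  ≤ 11 ✓
(9, 0, 3) → sum 12
(0, 3, 16) → sum 19
(3, 16, 6) → sum 25
(16, 6, 20) → sum 42
(6, 20, 12) → sum 38
(20, 12, 18) → sum 50
(12, 18, 8) → sum 38
(18, 8, 2) → sum 28
(8, 2, 8) → sum 18
(2, 8, 7) → sum 17
(8, 7, 20) → sum 35
(7, 20, 1) → sum 28
(20, 1, 10) → sum 31
(1, 10, 14) → sum 25
(10, 14, 12) → sum 36
2 windows satisfy the condition.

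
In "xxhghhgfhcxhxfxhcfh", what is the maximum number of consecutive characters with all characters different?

5

add x: [x] len 1
add x (repeat x, move left end past it): [x] len 1
add h: [x, h] len 2
add g: [x, h, g] len 3
add h (repeat h, move left end past it): [g, h] len 2
add h (repeat h, move left end past it): [h] len 1
add g: [h, g] len 2
add f: [h, g, f] len 3
add h (repeat h, move left end past it): [g, f, h] len 3
add c: [g, f, h, c] len 4
add x: [g, f, h, c, x] len 5
add h (repeat h, move left end past it): [c, x, h] len 3
add x (repeat x, move left end past it): [h, x] len 2
add f: [h, x, f] len 3
add x (repeat x, move left end past it): [f, x] len 2
add h: [f, x, h] len 3
add c: [f, x, h, c] len 4
add f (repeat f, move left end past it): [x, h, c, f] len 4
add h (repeat h, move left end past it): [c, f, h] len 3
Longest all-distinct length: 5.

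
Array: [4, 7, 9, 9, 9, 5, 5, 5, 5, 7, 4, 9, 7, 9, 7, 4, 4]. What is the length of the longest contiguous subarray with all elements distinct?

[4] len 1
[4, 7] len 2
[4, 7, 9] len 3
[9] len 1
[9] len 1
[9, 5] len 2
[5] len 1
[5] len 1
[5] len 1
[5, 7] len 2
[5, 7, 4] len 3
[5, 7, 4, 9] len 4
[4, 9, 7] len 3
[7, 9] len 2
[9, 7] len 2
[9, 7, 4] len 3
[4] len 1
Longest all-distinct length: 4.

4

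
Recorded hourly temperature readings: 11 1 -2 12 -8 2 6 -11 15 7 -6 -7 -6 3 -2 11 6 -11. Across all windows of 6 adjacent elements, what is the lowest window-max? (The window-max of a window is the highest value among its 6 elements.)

11 1 -2 12 -8 2 → max 12
1 -2 12 -8 2 6 → max 12
-2 12 -8 2 6 -11 → max 12
12 -8 2 6 -11 15 → max 15
-8 2 6 -11 15 7 → max 15
2 6 -11 15 7 -6 → max 15
6 -11 15 7 -6 -7 → max 15
-11 15 7 -6 -7 -6 → max 15
15 7 -6 -7 -6 3 → max 15
7 -6 -7 -6 3 -2 → max 7
-6 -7 -6 3 -2 11 → max 11
-7 -6 3 -2 11 6 → max 11
-6 3 -2 11 6 -11 → max 11
Lowest of these is 7.

7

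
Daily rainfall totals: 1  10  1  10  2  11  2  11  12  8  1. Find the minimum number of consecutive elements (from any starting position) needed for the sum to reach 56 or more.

Extend right; whenever the sum reaches 56, record the length and shrink from the left:
add 1: running sum 1 < 56
add 10: running sum 11 < 56
add 1: running sum 12 < 56
add 10: running sum 22 < 56
add 2: running sum 24 < 56
add 11: running sum 35 < 56
add 2: running sum 37 < 56
add 11: running sum 48 < 56
add 12: shortest ending here [10, 1, 10, 2, 11, 2, 11, 12] sum 59, len 8
add 8: shortest ending here [10, 2, 11, 2, 11, 12, 8] sum 56, len 7
add 1: shortest ending here [10, 2, 11, 2, 11, 12, 8, 1] sum 57, len 8
Shortest qualifying length: 7.

7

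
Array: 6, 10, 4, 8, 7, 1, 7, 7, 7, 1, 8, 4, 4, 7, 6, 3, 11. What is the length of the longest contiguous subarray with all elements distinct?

add 6: [6] len 1
add 10: [6, 10] len 2
add 4: [6, 10, 4] len 3
add 8: [6, 10, 4, 8] len 4
add 7: [6, 10, 4, 8, 7] len 5
add 1: [6, 10, 4, 8, 7, 1] len 6
add 7 (repeat 7, move left end past it): [1, 7] len 2
add 7 (repeat 7, move left end past it): [7] len 1
add 7 (repeat 7, move left end past it): [7] len 1
add 1: [7, 1] len 2
add 8: [7, 1, 8] len 3
add 4: [7, 1, 8, 4] len 4
add 4 (repeat 4, move left end past it): [4] len 1
add 7: [4, 7] len 2
add 6: [4, 7, 6] len 3
add 3: [4, 7, 6, 3] len 4
add 11: [4, 7, 6, 3, 11] len 5
Longest all-distinct length: 6.

6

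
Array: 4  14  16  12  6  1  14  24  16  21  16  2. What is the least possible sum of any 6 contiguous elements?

53

Window sums for each of the 7 positions:
4 14 16 12 6 1 → sum 53
14 16 12 6 1 14 → sum 63
16 12 6 1 14 24 → sum 73
12 6 1 14 24 16 → sum 73
6 1 14 24 16 21 → sum 82
1 14 24 16 21 16 → sum 92
14 24 16 21 16 2 → sum 93
Least of these is 53.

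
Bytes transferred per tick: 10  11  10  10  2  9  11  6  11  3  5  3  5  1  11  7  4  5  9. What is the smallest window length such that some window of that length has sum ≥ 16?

add 10: running sum 10 < 16
add 11: shortest ending here [10, 11] sum 21, len 2
add 10: shortest ending here [11, 10] sum 21, len 2
add 10: shortest ending here [10, 10] sum 20, len 2
add 2: shortest ending here [10, 10, 2] sum 22, len 3
add 9: shortest ending here [10, 2, 9] sum 21, len 3
add 11: shortest ending here [9, 11] sum 20, len 2
add 6: shortest ending here [11, 6] sum 17, len 2
add 11: shortest ending here [6, 11] sum 17, len 2
add 3: shortest ending here [6, 11, 3] sum 20, len 3
add 5: shortest ending here [11, 3, 5] sum 19, len 3
add 3: shortest ending here [11, 3, 5, 3] sum 22, len 4
add 5: shortest ending here [3, 5, 3, 5] sum 16, len 4
add 1: shortest ending here [3, 5, 3, 5, 1] sum 17, len 5
add 11: shortest ending here [5, 1, 11] sum 17, len 3
add 7: shortest ending here [11, 7] sum 18, len 2
add 4: shortest ending here [11, 7, 4] sum 22, len 3
add 5: shortest ending here [7, 4, 5] sum 16, len 3
add 9: shortest ending here [4, 5, 9] sum 18, len 3
Shortest qualifying length: 2.

2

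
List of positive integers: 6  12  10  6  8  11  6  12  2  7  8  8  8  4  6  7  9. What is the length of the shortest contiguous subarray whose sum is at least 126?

17

add 6: running sum 6 < 126
add 12: running sum 18 < 126
add 10: running sum 28 < 126
add 6: running sum 34 < 126
add 8: running sum 42 < 126
add 11: running sum 53 < 126
add 6: running sum 59 < 126
add 12: running sum 71 < 126
add 2: running sum 73 < 126
add 7: running sum 80 < 126
add 8: running sum 88 < 126
add 8: running sum 96 < 126
add 8: running sum 104 < 126
add 4: running sum 108 < 126
add 6: running sum 114 < 126
add 7: running sum 121 < 126
add 9: shortest ending here [6, 12, 10, 6, 8, 11, 6, 12, 2, 7, 8, 8, 8, 4, 6, 7, 9] sum 130, len 17
Shortest qualifying length: 17.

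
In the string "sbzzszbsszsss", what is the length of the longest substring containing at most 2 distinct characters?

6

add s: window [s] (1 distinct), len 1
add b: window [s, b] (2 distinct), len 2
add z: window [b, z] (2 distinct), len 2
add z: window [b, z, z] (2 distinct), len 3
add s: window [z, z, s] (2 distinct), len 3
add z: window [z, z, s, z] (2 distinct), len 4
add b: window [z, b] (2 distinct), len 2
add s: window [b, s] (2 distinct), len 2
add s: window [b, s, s] (2 distinct), len 3
add z: window [s, s, z] (2 distinct), len 3
add s: window [s, s, z, s] (2 distinct), len 4
add s: window [s, s, z, s, s] (2 distinct), len 5
add s: window [s, s, z, s, s, s] (2 distinct), len 6
Longest length with ≤2 distinct: 6.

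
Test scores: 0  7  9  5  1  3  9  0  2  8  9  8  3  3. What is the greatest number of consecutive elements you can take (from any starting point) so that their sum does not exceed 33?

[0] sum 0 len 1
[0, 7] sum 7 len 2
[0, 7, 9] sum 16 len 3
[0, 7, 9, 5] sum 21 len 4
[0, 7, 9, 5, 1] sum 22 len 5
[0, 7, 9, 5, 1, 3] sum 25 len 6
[9, 5, 1, 3, 9] sum 27 len 5
[9, 5, 1, 3, 9, 0] sum 27 len 6
[9, 5, 1, 3, 9, 0, 2] sum 29 len 7
[5, 1, 3, 9, 0, 2, 8] sum 28 len 7
[1, 3, 9, 0, 2, 8, 9] sum 32 len 7
[0, 2, 8, 9, 8] sum 27 len 5
[0, 2, 8, 9, 8, 3] sum 30 len 6
[0, 2, 8, 9, 8, 3, 3] sum 33 len 7
Longest length seen: 7.

7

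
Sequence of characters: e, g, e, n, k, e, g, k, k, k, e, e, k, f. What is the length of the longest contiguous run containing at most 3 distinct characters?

9

[e] 1 distinct, len 1
[e, g] 2 distinct, len 2
[e, g, e] 2 distinct, len 3
[e, g, e, n] 3 distinct, len 4
[e, n, k] 3 distinct, len 3
[e, n, k, e] 3 distinct, len 4
[k, e, g] 3 distinct, len 3
[k, e, g, k] 3 distinct, len 4
[k, e, g, k, k] 3 distinct, len 5
[k, e, g, k, k, k] 3 distinct, len 6
[k, e, g, k, k, k, e] 3 distinct, len 7
[k, e, g, k, k, k, e, e] 3 distinct, len 8
[k, e, g, k, k, k, e, e, k] 3 distinct, len 9
[k, k, k, e, e, k, f] 3 distinct, len 7
Longest length with ≤3 distinct: 9.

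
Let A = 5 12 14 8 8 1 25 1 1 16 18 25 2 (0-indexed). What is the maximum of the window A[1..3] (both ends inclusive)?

14

Elements at indices 1..3: 12, 14, 8
max(12, 14, 8) = 14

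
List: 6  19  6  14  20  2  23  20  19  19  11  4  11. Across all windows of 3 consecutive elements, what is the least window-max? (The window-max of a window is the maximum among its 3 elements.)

[6, 19, 6] → max 19
[19, 6, 14] → max 19
[6, 14, 20] → max 20
[14, 20, 2] → max 20
[20, 2, 23] → max 23
[2, 23, 20] → max 23
[23, 20, 19] → max 23
[20, 19, 19] → max 20
[19, 19, 11] → max 19
[19, 11, 4] → max 19
[11, 4, 11] → max 11
Least of these is 11.

11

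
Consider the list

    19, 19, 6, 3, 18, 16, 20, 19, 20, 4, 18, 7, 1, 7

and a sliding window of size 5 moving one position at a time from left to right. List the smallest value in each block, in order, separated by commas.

3, 3, 3, 3, 16, 4, 4, 4, 1, 1

Sliding a size-5 window across the 14 values:
19 19 6 3 18 → min 3
19 6 3 18 16 → min 3
6 3 18 16 20 → min 3
3 18 16 20 19 → min 3
18 16 20 19 20 → min 16
16 20 19 20 4 → min 4
20 19 20 4 18 → min 4
19 20 4 18 7 → min 4
20 4 18 7 1 → min 1
4 18 7 1 7 → min 1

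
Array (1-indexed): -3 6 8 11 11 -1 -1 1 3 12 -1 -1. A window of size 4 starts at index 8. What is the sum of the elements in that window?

15

Elements at indices 8..11: 1, 3, 12, -1
sum(1, 3, 12, -1) = 15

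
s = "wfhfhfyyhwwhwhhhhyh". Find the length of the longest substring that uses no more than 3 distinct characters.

13

[w] 1 distinct, len 1
[w, f] 2 distinct, len 2
[w, f, h] 3 distinct, len 3
[w, f, h, f] 3 distinct, len 4
[w, f, h, f, h] 3 distinct, len 5
[w, f, h, f, h, f] 3 distinct, len 6
[f, h, f, h, f, y] 3 distinct, len 6
[f, h, f, h, f, y, y] 3 distinct, len 7
[f, h, f, h, f, y, y, h] 3 distinct, len 8
[y, y, h, w] 3 distinct, len 4
[y, y, h, w, w] 3 distinct, len 5
[y, y, h, w, w, h] 3 distinct, len 6
[y, y, h, w, w, h, w] 3 distinct, len 7
[y, y, h, w, w, h, w, h] 3 distinct, len 8
[y, y, h, w, w, h, w, h, h] 3 distinct, len 9
[y, y, h, w, w, h, w, h, h, h] 3 distinct, len 10
[y, y, h, w, w, h, w, h, h, h, h] 3 distinct, len 11
[y, y, h, w, w, h, w, h, h, h, h, y] 3 distinct, len 12
[y, y, h, w, w, h, w, h, h, h, h, y, h] 3 distinct, len 13
Longest length with ≤3 distinct: 13.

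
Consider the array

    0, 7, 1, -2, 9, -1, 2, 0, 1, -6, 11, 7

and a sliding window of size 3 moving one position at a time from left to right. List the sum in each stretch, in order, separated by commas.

(0, 7, 1) → sum 8
(7, 1, -2) → sum 6
(1, -2, 9) → sum 8
(-2, 9, -1) → sum 6
(9, -1, 2) → sum 10
(-1, 2, 0) → sum 1
(2, 0, 1) → sum 3
(0, 1, -6) → sum -5
(1, -6, 11) → sum 6
(-6, 11, 7) → sum 12

8, 6, 8, 6, 10, 1, 3, -5, 6, 12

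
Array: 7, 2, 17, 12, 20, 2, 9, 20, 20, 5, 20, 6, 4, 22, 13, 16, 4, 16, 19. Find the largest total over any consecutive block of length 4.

(7, 2, 17, 12) → sum 38
(2, 17, 12, 20) → sum 51
(17, 12, 20, 2) → sum 51
(12, 20, 2, 9) → sum 43
(20, 2, 9, 20) → sum 51
(2, 9, 20, 20) → sum 51
(9, 20, 20, 5) → sum 54
(20, 20, 5, 20) → sum 65
(20, 5, 20, 6) → sum 51
(5, 20, 6, 4) → sum 35
(20, 6, 4, 22) → sum 52
(6, 4, 22, 13) → sum 45
(4, 22, 13, 16) → sum 55
(22, 13, 16, 4) → sum 55
(13, 16, 4, 16) → sum 49
(16, 4, 16, 19) → sum 55
Largest of these is 65.

65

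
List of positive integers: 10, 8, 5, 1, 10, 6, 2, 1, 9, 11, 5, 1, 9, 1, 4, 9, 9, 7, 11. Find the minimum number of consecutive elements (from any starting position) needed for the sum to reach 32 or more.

add 10: running sum 10 < 32
add 8: running sum 18 < 32
add 5: running sum 23 < 32
add 1: running sum 24 < 32
add 10: shortest ending here [10, 8, 5, 1, 10] sum 34, len 5
add 6: shortest ending here [10, 8, 5, 1, 10, 6] sum 40, len 6
add 2: shortest ending here [8, 5, 1, 10, 6, 2] sum 32, len 6
add 1: shortest ending here [8, 5, 1, 10, 6, 2, 1] sum 33, len 7
add 9: shortest ending here [5, 1, 10, 6, 2, 1, 9] sum 34, len 7
add 11: shortest ending here [10, 6, 2, 1, 9, 11] sum 39, len 6
add 5: shortest ending here [6, 2, 1, 9, 11, 5] sum 34, len 6
add 1: shortest ending here [6, 2, 1, 9, 11, 5, 1] sum 35, len 7
add 9: shortest ending here [9, 11, 5, 1, 9] sum 35, len 5
add 1: shortest ending here [9, 11, 5, 1, 9, 1] sum 36, len 6
add 4: shortest ending here [9, 11, 5, 1, 9, 1, 4] sum 40, len 7
add 9: shortest ending here [11, 5, 1, 9, 1, 4, 9] sum 40, len 7
add 9: shortest ending here [9, 1, 4, 9, 9] sum 32, len 5
add 7: shortest ending here [9, 1, 4, 9, 9, 7] sum 39, len 6
add 11: shortest ending here [9, 9, 7, 11] sum 36, len 4
Shortest qualifying length: 4.

4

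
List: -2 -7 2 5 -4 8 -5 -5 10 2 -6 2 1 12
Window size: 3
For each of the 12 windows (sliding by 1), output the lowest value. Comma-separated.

-7, -7, -4, -4, -5, -5, -5, -5, -6, -6, -6, 1

(-2, -7, 2) → min -7
(-7, 2, 5) → min -7
(2, 5, -4) → min -4
(5, -4, 8) → min -4
(-4, 8, -5) → min -5
(8, -5, -5) → min -5
(-5, -5, 10) → min -5
(-5, 10, 2) → min -5
(10, 2, -6) → min -6
(2, -6, 2) → min -6
(-6, 2, 1) → min -6
(2, 1, 12) → min 1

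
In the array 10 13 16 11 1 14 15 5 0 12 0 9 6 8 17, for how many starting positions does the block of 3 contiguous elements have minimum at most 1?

[10, 13, 16] → min 10
[13, 16, 11] → min 11
[16, 11, 1] → min 1  ≤ 1 ✓
[11, 1, 14] → min 1  ≤ 1 ✓
[1, 14, 15] → min 1  ≤ 1 ✓
[14, 15, 5] → min 5
[15, 5, 0] → min 0  ≤ 1 ✓
[5, 0, 12] → min 0  ≤ 1 ✓
[0, 12, 0] → min 0  ≤ 1 ✓
[12, 0, 9] → min 0  ≤ 1 ✓
[0, 9, 6] → min 0  ≤ 1 ✓
[9, 6, 8] → min 6
[6, 8, 17] → min 6
8 windows satisfy the condition.

8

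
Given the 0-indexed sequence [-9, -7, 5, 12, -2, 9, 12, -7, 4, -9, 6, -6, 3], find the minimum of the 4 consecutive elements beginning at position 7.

-9

Elements at indices 7..10: -7, 4, -9, 6
min(-7, 4, -9, 6) = -9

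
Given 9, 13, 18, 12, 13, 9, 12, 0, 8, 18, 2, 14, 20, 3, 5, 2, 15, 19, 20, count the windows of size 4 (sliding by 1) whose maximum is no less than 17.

(9, 13, 18, 12) → max 18  ≥ 17 ✓
(13, 18, 12, 13) → max 18  ≥ 17 ✓
(18, 12, 13, 9) → max 18  ≥ 17 ✓
(12, 13, 9, 12) → max 13
(13, 9, 12, 0) → max 13
(9, 12, 0, 8) → max 12
(12, 0, 8, 18) → max 18  ≥ 17 ✓
(0, 8, 18, 2) → max 18  ≥ 17 ✓
(8, 18, 2, 14) → max 18  ≥ 17 ✓
(18, 2, 14, 20) → max 20  ≥ 17 ✓
(2, 14, 20, 3) → max 20  ≥ 17 ✓
(14, 20, 3, 5) → max 20  ≥ 17 ✓
(20, 3, 5, 2) → max 20  ≥ 17 ✓
(3, 5, 2, 15) → max 15
(5, 2, 15, 19) → max 19  ≥ 17 ✓
(2, 15, 19, 20) → max 20  ≥ 17 ✓
12 windows satisfy the condition.

12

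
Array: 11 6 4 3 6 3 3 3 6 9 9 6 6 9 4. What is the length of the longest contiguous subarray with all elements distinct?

4

add 11: [11] len 1
add 6: [11, 6] len 2
add 4: [11, 6, 4] len 3
add 3: [11, 6, 4, 3] len 4
add 6 (repeat 6, move left end past it): [4, 3, 6] len 3
add 3 (repeat 3, move left end past it): [6, 3] len 2
add 3 (repeat 3, move left end past it): [3] len 1
add 3 (repeat 3, move left end past it): [3] len 1
add 6: [3, 6] len 2
add 9: [3, 6, 9] len 3
add 9 (repeat 9, move left end past it): [9] len 1
add 6: [9, 6] len 2
add 6 (repeat 6, move left end past it): [6] len 1
add 9: [6, 9] len 2
add 4: [6, 9, 4] len 3
Longest all-distinct length: 4.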